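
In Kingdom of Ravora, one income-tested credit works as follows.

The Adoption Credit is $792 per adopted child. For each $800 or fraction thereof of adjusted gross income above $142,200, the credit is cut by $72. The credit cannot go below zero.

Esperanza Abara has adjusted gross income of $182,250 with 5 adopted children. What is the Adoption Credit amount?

$288

Adoption Credit: base = 5 × $792 = $3,960. income exceeds $142,200 by $40,050, which is 51 full-or-partial $800 increments; reduction = 51 × $72 = $3,672, leaving $288.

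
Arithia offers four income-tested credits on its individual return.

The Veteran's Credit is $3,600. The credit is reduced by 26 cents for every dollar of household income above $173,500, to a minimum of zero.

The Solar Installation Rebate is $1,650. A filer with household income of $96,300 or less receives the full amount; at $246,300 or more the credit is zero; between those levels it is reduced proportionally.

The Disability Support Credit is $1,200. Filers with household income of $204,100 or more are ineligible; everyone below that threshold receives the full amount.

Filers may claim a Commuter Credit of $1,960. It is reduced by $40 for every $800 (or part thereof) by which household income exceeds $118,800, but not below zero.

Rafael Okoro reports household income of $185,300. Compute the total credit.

Veteran's Credit: 26% of the $11,800 excess over $173,500 is $3,068; credit = $3,600 − $3,068 = $532.
Solar Installation Rebate: $185,300 is $89,000 into a $150,000 phase-out range, leaving 61,000/150,000 of the credit: $1,650 × 61,000/150,000 = $671.
Disability Support Credit: $185,300 is below the $204,100 cutoff, so the full $1,200 applies.
Commuter Credit: income exceeds $118,800 by $66,500 → 84 increments × $40 = $3,360 ≥ base, so the credit is $0.
Total: $532 + $671 + $1,200 + $0 = $2,403.

$2,403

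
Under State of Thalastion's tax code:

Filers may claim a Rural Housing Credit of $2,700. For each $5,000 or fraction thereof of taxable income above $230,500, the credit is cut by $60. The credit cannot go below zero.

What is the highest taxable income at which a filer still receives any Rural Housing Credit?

$450,500

After 44 increments the reduction is 44 × $60 = $2,640, leaving $60; one more increment wipes it out. Increment 44 ends at excess 44 × $5,000 = $220,000, so the highest qualifying income is $230,500 + $220,000 = $450,500.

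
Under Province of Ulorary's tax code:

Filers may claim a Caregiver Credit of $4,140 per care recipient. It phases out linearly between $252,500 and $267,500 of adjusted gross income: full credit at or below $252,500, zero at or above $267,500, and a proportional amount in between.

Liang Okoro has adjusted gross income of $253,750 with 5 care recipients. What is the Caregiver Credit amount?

Caregiver Credit: base = 5 × $4,140 = $20,700. $253,750 is $1,250 into a $15,000 phase-out range, leaving 13,750/15,000 of the credit: $20,700 × 13,750/15,000 = $18,975.

$18,975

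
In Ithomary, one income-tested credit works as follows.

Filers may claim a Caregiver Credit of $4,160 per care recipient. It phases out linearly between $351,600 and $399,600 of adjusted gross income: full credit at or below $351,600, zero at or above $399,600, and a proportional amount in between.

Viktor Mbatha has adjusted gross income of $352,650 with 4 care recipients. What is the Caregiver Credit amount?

Caregiver Credit: base = 4 × $4,160 = $16,640. $352,650 is $1,050 into a $48,000 phase-out range, leaving 46,950/48,000 of the credit: $16,640 × 46,950/48,000 = $16,276.

$16,276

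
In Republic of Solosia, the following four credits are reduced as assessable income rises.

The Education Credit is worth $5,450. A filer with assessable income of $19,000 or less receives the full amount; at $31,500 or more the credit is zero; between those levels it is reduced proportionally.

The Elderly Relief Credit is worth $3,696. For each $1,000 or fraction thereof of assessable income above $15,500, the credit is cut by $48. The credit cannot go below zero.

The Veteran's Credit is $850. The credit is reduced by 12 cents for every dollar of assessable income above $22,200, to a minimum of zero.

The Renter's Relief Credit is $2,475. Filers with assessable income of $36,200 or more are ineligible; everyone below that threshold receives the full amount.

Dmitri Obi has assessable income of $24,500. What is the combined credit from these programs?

Education Credit: $24,500 is $5,500 into a $12,500 phase-out range, leaving 7,000/12,500 of the credit: $5,450 × 7,000/12,500 = $3,052.
Elderly Relief Credit: income exceeds $15,500 by $9,000, which is 9 full-or-partial $1,000 increments; reduction = 9 × $48 = $432, leaving $3,264.
Veteran's Credit: 12% of the $2,300 excess over $22,200 is $276; credit = $850 − $276 = $574.
Renter's Relief Credit: $24,500 is below the $36,200 cutoff, so the full $2,475 applies.
Total: $3,052 + $3,264 + $574 + $2,475 = $9,365.

$9,365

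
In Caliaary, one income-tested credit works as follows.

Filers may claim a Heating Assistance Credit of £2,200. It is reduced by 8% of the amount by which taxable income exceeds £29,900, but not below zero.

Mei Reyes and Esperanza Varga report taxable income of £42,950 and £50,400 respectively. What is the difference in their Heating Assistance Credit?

Mei (£42,950): Heating Assistance Credit: 8% of the £13,050 excess over £29,900 is £1,044; credit = £2,200 − £1,044 = £1,156.
Esperanza (£50,400): Heating Assistance Credit: 8% of the £20,500 excess over £29,900 is £1,640; credit = £2,200 − £1,640 = £560.
Difference: |£1,156 − £560| = £596.

£596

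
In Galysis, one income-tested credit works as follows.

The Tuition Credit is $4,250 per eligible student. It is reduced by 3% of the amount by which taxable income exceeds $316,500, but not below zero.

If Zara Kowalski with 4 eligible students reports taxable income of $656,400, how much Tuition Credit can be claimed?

Tuition Credit: base = 4 × $4,250 = $17,000. 3% of the $339,900 excess over $316,500 is $10,197; credit = $17,000 − $10,197 = $6,803.

$6,803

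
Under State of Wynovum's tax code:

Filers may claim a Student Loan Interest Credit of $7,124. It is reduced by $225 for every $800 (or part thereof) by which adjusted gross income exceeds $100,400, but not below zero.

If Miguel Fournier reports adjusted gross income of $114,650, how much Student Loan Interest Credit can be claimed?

Student Loan Interest Credit: income exceeds $100,400 by $14,250, which is 18 full-or-partial $800 increments; reduction = 18 × $225 = $4,050, leaving $3,074.

$3,074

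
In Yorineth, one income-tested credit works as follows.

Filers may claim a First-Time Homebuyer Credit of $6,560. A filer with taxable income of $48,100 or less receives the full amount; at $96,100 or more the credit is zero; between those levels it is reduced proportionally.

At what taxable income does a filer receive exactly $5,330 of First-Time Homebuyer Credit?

$57,100

$5,330 is 5,330/6,560 of the full $6,560, so 1,230/6,560 of the $48,000 range has been used: income = $48,100 + $48,000 × 1,230/6,560 = $57,100.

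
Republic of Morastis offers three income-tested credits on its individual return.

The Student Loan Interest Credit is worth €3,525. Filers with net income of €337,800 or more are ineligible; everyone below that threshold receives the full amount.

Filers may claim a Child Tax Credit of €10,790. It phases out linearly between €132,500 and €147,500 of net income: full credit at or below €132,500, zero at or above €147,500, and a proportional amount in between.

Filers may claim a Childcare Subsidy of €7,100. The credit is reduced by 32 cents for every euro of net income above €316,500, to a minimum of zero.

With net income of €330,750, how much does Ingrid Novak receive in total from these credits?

€6,065

Student Loan Interest Credit: €330,750 is below the €337,800 cutoff, so the full €3,525 applies.
Child Tax Credit: €330,750 is at or above €147,500, so the credit is €0.
Childcare Subsidy: 32% of the €14,250 excess over €316,500 is €4,560; credit = €7,100 − €4,560 = €2,540.
Total: €3,525 + €0 + €2,540 = €6,065.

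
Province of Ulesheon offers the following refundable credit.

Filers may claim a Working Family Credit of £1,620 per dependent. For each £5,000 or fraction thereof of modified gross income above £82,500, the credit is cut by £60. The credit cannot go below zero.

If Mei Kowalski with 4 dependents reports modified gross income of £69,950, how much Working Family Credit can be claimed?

Working Family Credit: base = 4 × £1,620 = £6,480. £69,950 is at or below the £82,500 threshold, so the full £6,480 applies.

£6,480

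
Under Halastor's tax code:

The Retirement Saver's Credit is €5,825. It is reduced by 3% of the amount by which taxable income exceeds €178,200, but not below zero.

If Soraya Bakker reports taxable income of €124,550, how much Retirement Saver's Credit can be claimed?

Retirement Saver's Credit: €124,550 is at or below the €178,200 threshold, so the full €5,825 applies.

€5,825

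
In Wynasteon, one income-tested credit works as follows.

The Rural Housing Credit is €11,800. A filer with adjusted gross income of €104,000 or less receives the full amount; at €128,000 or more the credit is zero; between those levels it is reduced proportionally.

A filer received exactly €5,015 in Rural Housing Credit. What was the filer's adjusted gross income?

€117,800

€5,015 is 5,015/11,800 of the full €11,800, so 6,785/11,800 of the €24,000 range has been used: income = €104,000 + €24,000 × 6,785/11,800 = €117,800.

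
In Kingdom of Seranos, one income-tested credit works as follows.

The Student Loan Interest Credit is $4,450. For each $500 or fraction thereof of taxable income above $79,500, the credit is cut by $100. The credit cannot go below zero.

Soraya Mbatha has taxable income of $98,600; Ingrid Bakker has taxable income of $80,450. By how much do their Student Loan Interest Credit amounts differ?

Soraya ($98,600): Student Loan Interest Credit: income exceeds $79,500 by $19,100, which is 39 full-or-partial $500 increments; reduction = 39 × $100 = $3,900, leaving $550.
Ingrid ($80,450): Student Loan Interest Credit: income exceeds $79,500 by $950, which is 2 full-or-partial $500 increments; reduction = 2 × $100 = $200, leaving $4,250.
Difference: |$550 − $4,250| = $3,700.

$3,700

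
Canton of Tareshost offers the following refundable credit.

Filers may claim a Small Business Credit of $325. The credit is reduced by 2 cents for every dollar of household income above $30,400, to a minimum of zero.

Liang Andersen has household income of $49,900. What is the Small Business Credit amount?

$0

Small Business Credit: 2% of the $19,500 excess over $30,400 is $390 ≥ base, so the credit is $0.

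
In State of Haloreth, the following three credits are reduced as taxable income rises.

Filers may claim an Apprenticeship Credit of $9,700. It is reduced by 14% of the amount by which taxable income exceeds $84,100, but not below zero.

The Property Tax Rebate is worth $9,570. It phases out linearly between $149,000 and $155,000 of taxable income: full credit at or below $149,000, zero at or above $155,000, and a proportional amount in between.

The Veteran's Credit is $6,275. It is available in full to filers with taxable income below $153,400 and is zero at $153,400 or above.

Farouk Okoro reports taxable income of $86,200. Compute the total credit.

$25,251

Apprenticeship Credit: 14% of the $2,100 excess over $84,100 is $294; credit = $9,700 − $294 = $9,406.
Property Tax Rebate: $86,200 is at or below the $149,000 threshold, so the full $9,570 applies.
Veteran's Credit: $86,200 is below the $153,400 cutoff, so the full $6,275 applies.
Total: $9,406 + $9,570 + $6,275 = $25,251.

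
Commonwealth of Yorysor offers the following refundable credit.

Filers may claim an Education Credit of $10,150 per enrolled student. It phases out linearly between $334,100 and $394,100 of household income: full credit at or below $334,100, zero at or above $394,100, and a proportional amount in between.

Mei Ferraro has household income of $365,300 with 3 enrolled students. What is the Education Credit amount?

Education Credit: base = 3 × $10,150 = $30,450. $365,300 is $31,200 into a $60,000 phase-out range, leaving 28,800/60,000 of the credit: $30,450 × 28,800/60,000 = $14,616.

$14,616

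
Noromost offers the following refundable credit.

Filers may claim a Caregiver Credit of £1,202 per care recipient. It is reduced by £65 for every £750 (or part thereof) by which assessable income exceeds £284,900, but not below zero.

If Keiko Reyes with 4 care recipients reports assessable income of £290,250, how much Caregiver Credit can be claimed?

£4,288

Caregiver Credit: base = 4 × £1,202 = £4,808. income exceeds £284,900 by £5,350, which is 8 full-or-partial £750 increments; reduction = 8 × £65 = £520, leaving £4,288.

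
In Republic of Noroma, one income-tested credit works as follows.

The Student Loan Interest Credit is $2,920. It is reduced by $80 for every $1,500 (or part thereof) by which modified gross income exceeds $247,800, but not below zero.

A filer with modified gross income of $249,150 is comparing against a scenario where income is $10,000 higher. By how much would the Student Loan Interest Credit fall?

$560

At $249,150 — income exceeds $247,800 by $1,350, which is 1 full-or-partial $1,500 increment; reduction = 1 × $80 = $80, leaving $2,840.
At $259,150 — income exceeds $247,800 by $11,350, which is 8 full-or-partial $1,500 increments; reduction = 8 × $80 = $640, leaving $2,280.
Lost: $2,840 − $2,280 = $560.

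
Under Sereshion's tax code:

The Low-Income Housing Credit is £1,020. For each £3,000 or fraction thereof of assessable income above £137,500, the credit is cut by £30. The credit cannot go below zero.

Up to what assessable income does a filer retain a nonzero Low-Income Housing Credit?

£236,500

After 33 increments the reduction is 33 × £30 = £990, leaving £30; one more increment wipes it out. Increment 33 ends at excess 33 × £3,000 = £99,000, so the highest qualifying income is £137,500 + £99,000 = £236,500.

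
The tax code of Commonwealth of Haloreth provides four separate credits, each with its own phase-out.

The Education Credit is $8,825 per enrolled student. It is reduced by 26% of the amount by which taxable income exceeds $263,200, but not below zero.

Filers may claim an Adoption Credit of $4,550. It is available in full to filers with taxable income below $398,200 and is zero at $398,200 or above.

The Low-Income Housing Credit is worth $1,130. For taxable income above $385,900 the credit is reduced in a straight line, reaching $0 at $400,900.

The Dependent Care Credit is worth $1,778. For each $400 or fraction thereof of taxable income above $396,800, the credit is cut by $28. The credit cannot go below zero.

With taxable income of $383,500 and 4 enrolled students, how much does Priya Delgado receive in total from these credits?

$11,480

Education Credit: base = 4 × $8,825 = $35,300. 26% of the $120,300 excess over $263,200 is $31,278; credit = $35,300 − $31,278 = $4,022.
Adoption Credit: $383,500 is below the $398,200 cutoff, so the full $4,550 applies.
Low-Income Housing Credit: $383,500 is at or below the $385,900 threshold, so the full $1,130 applies.
Dependent Care Credit: $383,500 is at or below the $396,800 threshold, so the full $1,778 applies.
Total: $4,022 + $4,550 + $1,130 + $1,778 = $11,480.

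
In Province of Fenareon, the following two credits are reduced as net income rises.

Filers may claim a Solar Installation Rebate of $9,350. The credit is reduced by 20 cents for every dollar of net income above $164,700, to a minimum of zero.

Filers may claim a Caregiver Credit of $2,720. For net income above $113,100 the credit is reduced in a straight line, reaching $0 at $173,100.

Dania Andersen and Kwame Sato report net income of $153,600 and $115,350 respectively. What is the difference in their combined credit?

$1,734

Dania ($153,600): Solar Installation Rebate: $153,600 is at or below the $164,700 threshold, so the full $9,350 applies. Caregiver Credit: $153,600 is $40,500 into a $60,000 phase-out range, leaving 19,500/60,000 of the credit: $2,720 × 19,500/60,000 = $884. total $9,350 + $884 = $10,234
Kwame ($115,350): Solar Installation Rebate: $115,350 is at or below the $164,700 threshold, so the full $9,350 applies. Caregiver Credit: $115,350 is $2,250 into a $60,000 phase-out range, leaving 57,750/60,000 of the credit: $2,720 × 57,750/60,000 = $2,618. total $9,350 + $2,618 = $11,968
Difference: |$10,234 − $11,968| = $1,734.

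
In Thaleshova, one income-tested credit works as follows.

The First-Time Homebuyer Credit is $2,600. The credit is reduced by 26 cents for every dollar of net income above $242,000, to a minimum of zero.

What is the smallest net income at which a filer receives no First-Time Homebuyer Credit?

The credit falls by 26% of each dollar above $242,000, so it reaches zero when the excess is $2,600 / 26% = $10,000: income = $242,000 + $10,000 = $252,000.

$252,000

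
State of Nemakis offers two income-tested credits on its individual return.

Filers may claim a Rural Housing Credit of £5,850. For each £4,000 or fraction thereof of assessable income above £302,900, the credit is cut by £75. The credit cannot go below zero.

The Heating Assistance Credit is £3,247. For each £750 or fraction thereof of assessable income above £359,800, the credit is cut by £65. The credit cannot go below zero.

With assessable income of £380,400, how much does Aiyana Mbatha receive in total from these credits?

Rural Housing Credit: income exceeds £302,900 by £77,500, which is 20 full-or-partial £4,000 increments; reduction = 20 × £75 = £1,500, leaving £4,350.
Heating Assistance Credit: income exceeds £359,800 by £20,600, which is 28 full-or-partial £750 increments; reduction = 28 × £65 = £1,820, leaving £1,427.
Total: £4,350 + £1,427 = £5,777.

£5,777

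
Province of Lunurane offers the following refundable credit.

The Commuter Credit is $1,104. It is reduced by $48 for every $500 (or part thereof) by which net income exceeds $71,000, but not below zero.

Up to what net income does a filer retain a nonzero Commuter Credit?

$82,000

After 22 increments the reduction is 22 × $48 = $1,056, leaving $48; one more increment wipes it out. Increment 22 ends at excess 22 × $500 = $11,000, so the highest qualifying income is $71,000 + $11,000 = $82,000.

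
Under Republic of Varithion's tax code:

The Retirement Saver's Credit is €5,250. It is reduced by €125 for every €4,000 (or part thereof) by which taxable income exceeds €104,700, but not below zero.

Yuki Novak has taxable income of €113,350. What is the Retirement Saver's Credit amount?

€4,875

Retirement Saver's Credit: income exceeds €104,700 by €8,650, which is 3 full-or-partial €4,000 increments; reduction = 3 × €125 = €375, leaving €4,875.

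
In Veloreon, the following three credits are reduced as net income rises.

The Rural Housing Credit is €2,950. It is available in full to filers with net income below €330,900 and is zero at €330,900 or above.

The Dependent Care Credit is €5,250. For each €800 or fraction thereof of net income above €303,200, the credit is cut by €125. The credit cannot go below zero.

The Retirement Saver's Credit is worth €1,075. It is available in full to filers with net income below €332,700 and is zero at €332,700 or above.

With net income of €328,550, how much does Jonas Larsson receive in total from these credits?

Rural Housing Credit: €328,550 is below the €330,900 cutoff, so the full €2,950 applies.
Dependent Care Credit: income exceeds €303,200 by €25,350, which is 32 full-or-partial €800 increments; reduction = 32 × €125 = €4,000, leaving €1,250.
Retirement Saver's Credit: €328,550 is below the €332,700 cutoff, so the full €1,075 applies.
Total: €2,950 + €1,250 + €1,075 = €5,275.

€5,275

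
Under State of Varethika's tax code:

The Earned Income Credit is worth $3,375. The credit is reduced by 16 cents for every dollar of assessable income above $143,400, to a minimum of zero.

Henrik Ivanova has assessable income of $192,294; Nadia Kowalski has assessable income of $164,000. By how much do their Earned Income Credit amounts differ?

Henrik ($192,294): Earned Income Credit: 16% of the $48,894 excess over $143,400 is $7,823.04 ≥ base, so the credit is $0.
Nadia ($164,000): Earned Income Credit: 16% of the $20,600 excess over $143,400 is $3,296; credit = $3,375 − $3,296 = $79.
Difference: |$0 − $79| = $79.

$79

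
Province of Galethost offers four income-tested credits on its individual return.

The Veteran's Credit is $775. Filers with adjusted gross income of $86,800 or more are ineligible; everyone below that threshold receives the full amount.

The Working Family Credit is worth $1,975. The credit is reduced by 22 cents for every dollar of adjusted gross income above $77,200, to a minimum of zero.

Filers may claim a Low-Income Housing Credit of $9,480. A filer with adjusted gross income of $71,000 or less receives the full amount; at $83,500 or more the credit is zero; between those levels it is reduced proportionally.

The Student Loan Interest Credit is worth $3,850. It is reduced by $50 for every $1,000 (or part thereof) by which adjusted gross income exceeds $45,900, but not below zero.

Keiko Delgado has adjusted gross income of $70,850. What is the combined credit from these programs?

$14,830

Veteran's Credit: $70,850 is below the $86,800 cutoff, so the full $775 applies.
Working Family Credit: $70,850 is at or below the $77,200 threshold, so the full $1,975 applies.
Low-Income Housing Credit: $70,850 is at or below the $71,000 threshold, so the full $9,480 applies.
Student Loan Interest Credit: income exceeds $45,900 by $24,950, which is 25 full-or-partial $1,000 increments; reduction = 25 × $50 = $1,250, leaving $2,600.
Total: $775 + $1,975 + $9,480 + $2,600 = $14,830.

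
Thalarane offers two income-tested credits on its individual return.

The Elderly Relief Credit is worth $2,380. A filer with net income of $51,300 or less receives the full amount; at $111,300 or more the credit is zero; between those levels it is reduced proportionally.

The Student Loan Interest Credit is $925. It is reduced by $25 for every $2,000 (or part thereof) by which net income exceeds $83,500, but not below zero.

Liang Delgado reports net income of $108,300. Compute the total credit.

Elderly Relief Credit: $108,300 is $57,000 into a $60,000 phase-out range, leaving 3,000/60,000 of the credit: $2,380 × 3,000/60,000 = $119.
Student Loan Interest Credit: income exceeds $83,500 by $24,800, which is 13 full-or-partial $2,000 increments; reduction = 13 × $25 = $325, leaving $600.
Total: $119 + $600 = $719.

$719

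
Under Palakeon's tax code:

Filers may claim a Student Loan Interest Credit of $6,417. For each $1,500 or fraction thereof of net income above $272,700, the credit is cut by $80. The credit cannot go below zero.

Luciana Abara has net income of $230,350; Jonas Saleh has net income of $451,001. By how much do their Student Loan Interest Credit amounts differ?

Luciana ($230,350): Student Loan Interest Credit: $230,350 is at or below the $272,700 threshold, so the full $6,417 applies.
Jonas ($451,001): Student Loan Interest Credit: income exceeds $272,700 by $178,301 → 119 increments × $80 = $9,520 ≥ base, so the credit is $0.
Difference: |$6,417 − $0| = $6,417.

$6,417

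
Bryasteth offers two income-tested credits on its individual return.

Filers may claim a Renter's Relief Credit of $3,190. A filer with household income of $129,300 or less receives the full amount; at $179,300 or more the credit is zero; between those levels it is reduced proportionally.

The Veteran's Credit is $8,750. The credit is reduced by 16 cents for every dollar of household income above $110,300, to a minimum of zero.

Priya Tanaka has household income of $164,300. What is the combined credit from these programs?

$1,067

Renter's Relief Credit: $164,300 is $35,000 into a $50,000 phase-out range, leaving 15,000/50,000 of the credit: $3,190 × 15,000/50,000 = $957.
Veteran's Credit: 16% of the $54,000 excess over $110,300 is $8,640; credit = $8,750 − $8,640 = $110.
Total: $957 + $110 = $1,067.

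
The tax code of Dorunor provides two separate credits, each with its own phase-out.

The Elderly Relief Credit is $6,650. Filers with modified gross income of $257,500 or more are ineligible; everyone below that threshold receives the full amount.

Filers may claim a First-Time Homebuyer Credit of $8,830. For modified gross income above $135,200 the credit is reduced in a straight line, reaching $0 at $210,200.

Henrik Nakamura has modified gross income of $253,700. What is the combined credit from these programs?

Elderly Relief Credit: $253,700 is below the $257,500 cutoff, so the full $6,650 applies.
First-Time Homebuyer Credit: $253,700 is at or above $210,200, so the credit is $0.
Total: $6,650 + $0 = $6,650.

$6,650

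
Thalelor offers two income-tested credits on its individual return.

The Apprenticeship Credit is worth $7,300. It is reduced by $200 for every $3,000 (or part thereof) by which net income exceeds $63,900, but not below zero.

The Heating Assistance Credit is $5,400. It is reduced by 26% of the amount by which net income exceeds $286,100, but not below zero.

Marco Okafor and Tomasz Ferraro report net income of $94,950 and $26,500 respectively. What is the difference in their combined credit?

Marco ($94,950): Apprenticeship Credit: income exceeds $63,900 by $31,050, which is 11 full-or-partial $3,000 increments; reduction = 11 × $200 = $2,200, leaving $5,100. Heating Assistance Credit: $94,950 is at or below the $286,100 threshold, so the full $5,400 applies. total $5,100 + $5,400 = $10,500
Tomasz ($26,500): Apprenticeship Credit: $26,500 is at or below the $63,900 threshold, so the full $7,300 applies. Heating Assistance Credit: $26,500 is at or below the $286,100 threshold, so the full $5,400 applies. total $7,300 + $5,400 = $12,700
Difference: |$10,500 − $12,700| = $2,200.

$2,200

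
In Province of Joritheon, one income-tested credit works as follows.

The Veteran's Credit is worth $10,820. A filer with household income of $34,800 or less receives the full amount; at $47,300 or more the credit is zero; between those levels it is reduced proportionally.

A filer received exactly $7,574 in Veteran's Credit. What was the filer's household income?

$7,574 is 7,574/10,820 of the full $10,820, so 3,246/10,820 of the $12,500 range has been used: income = $34,800 + $12,500 × 3,246/10,820 = $38,550.

$38,550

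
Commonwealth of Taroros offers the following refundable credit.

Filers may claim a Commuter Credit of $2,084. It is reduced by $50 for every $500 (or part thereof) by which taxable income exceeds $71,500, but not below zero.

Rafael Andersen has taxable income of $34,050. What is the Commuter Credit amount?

$2,084

Commuter Credit: $34,050 is at or below the $71,500 threshold, so the full $2,084 applies.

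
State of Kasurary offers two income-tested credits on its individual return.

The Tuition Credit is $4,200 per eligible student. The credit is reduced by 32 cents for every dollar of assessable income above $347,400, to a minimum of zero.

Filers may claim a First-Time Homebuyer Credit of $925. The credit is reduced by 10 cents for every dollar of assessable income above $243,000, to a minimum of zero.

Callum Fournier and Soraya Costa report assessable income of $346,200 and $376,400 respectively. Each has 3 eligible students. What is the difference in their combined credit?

$9,280

Callum ($346,200): Tuition Credit: base = 3 × $4,200 = $12,600. $346,200 is at or below the $347,400 threshold, so the full $12,600 applies. First-Time Homebuyer Credit: 10% of the $103,200 excess over $243,000 is $10,320 ≥ base, so the credit is $0. total $12,600 + $0 = $12,600
Soraya ($376,400): Tuition Credit: base = 3 × $4,200 = $12,600. 32% of the $29,000 excess over $347,400 is $9,280; credit = $12,600 − $9,280 = $3,320. First-Time Homebuyer Credit: 10% of the $133,400 excess over $243,000 is $13,340 ≥ base, so the credit is $0. total $3,320 + $0 = $3,320
Difference: |$12,600 − $3,320| = $9,280.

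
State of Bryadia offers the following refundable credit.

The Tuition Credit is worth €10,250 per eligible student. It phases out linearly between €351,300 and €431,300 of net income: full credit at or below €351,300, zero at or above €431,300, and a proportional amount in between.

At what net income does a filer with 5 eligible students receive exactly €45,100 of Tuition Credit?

Full credit = 5 × €10,250 = €51,250.
€45,100 is 45,100/51,250 of the full €51,250, so 6,150/51,250 of the €80,000 range has been used: income = €351,300 + €80,000 × 6,150/51,250 = €360,900.

€360,900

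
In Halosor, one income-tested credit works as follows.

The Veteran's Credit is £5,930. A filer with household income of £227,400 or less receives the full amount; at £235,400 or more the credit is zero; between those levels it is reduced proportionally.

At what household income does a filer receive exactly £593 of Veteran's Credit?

£234,600

£593 is 593/5,930 of the full £5,930, so 5,337/5,930 of the £8,000 range has been used: income = £227,400 + £8,000 × 5,337/5,930 = £234,600.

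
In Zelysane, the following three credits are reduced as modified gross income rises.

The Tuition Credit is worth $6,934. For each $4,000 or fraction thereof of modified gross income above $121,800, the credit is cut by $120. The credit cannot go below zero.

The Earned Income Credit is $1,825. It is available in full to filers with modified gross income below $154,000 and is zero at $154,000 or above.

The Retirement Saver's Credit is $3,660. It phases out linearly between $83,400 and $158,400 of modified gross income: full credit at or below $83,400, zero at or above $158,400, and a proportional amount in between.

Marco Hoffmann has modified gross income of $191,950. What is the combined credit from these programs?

$4,774

Tuition Credit: income exceeds $121,800 by $70,150, which is 18 full-or-partial $4,000 increments; reduction = 18 × $120 = $2,160, leaving $4,774.
Earned Income Credit: $191,950 meets or exceeds the $154,000 cutoff, so the credit is $0.
Retirement Saver's Credit: $191,950 is at or above $158,400, so the credit is $0.
Total: $4,774 + $0 + $0 = $4,774.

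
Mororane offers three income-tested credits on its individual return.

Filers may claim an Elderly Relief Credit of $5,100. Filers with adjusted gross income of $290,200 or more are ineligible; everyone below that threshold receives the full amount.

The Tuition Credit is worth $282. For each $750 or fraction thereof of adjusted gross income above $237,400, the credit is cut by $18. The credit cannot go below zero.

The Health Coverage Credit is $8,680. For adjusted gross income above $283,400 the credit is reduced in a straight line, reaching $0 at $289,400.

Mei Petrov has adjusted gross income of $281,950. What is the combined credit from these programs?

$13,780

Elderly Relief Credit: $281,950 is below the $290,200 cutoff, so the full $5,100 applies.
Tuition Credit: income exceeds $237,400 by $44,550 → 60 increments × $18 = $1,080 ≥ base, so the credit is $0.
Health Coverage Credit: $281,950 is at or below the $283,400 threshold, so the full $8,680 applies.
Total: $5,100 + $0 + $8,680 = $13,780.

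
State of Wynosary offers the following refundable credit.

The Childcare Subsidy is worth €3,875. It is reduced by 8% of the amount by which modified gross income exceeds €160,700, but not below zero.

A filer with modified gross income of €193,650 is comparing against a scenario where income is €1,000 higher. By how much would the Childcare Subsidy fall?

€80

At €193,650 — 8% of the €32,950 excess over €160,700 is €2,636; credit = €3,875 − €2,636 = €1,239.
At €194,650 — 8% of the €33,950 excess over €160,700 is €2,716; credit = €3,875 − €2,716 = €1,159.
Lost: €1,239 − €1,159 = €80.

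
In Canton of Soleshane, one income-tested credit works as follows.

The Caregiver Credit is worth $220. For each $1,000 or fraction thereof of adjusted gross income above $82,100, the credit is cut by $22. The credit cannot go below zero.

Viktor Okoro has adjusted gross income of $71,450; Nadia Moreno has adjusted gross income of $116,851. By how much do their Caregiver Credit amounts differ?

Viktor ($71,450): Caregiver Credit: $71,450 is at or below the $82,100 threshold, so the full $220 applies.
Nadia ($116,851): Caregiver Credit: income exceeds $82,100 by $34,751 → 35 increments × $22 = $770 ≥ base, so the credit is $0.
Difference: |$220 − $0| = $220.

$220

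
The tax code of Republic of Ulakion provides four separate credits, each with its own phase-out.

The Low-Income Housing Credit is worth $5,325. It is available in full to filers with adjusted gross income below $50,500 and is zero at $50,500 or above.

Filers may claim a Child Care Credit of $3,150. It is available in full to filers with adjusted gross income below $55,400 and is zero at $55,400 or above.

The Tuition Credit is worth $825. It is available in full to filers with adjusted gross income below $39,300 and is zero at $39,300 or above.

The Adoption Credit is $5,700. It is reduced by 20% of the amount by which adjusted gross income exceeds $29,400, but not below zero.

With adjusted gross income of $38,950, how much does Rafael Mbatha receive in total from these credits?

$13,090

Low-Income Housing Credit: $38,950 is below the $50,500 cutoff, so the full $5,325 applies.
Child Care Credit: $38,950 is below the $55,400 cutoff, so the full $3,150 applies.
Tuition Credit: $38,950 is below the $39,300 cutoff, so the full $825 applies.
Adoption Credit: 20% of the $9,550 excess over $29,400 is $1,910; credit = $5,700 − $1,910 = $3,790.
Total: $5,325 + $3,150 + $825 + $3,790 = $13,090.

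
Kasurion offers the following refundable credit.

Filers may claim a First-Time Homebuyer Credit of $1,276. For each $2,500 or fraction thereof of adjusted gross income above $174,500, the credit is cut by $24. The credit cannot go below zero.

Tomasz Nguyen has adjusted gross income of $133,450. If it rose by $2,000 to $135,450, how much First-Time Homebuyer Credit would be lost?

$0

At $133,450 — $133,450 is at or below the $174,500 threshold, so the full $1,276 applies.
At $135,450 — $135,450 is at or below the $174,500 threshold, so the full $1,276 applies.
Lost: $1,276 − $1,276 = $0.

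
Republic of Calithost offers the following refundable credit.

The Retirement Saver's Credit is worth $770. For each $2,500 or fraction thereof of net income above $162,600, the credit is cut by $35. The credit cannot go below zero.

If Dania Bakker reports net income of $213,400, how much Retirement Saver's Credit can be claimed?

Retirement Saver's Credit: income exceeds $162,600 by $50,800, which is 21 full-or-partial $2,500 increments; reduction = 21 × $35 = $735, leaving $35.

$35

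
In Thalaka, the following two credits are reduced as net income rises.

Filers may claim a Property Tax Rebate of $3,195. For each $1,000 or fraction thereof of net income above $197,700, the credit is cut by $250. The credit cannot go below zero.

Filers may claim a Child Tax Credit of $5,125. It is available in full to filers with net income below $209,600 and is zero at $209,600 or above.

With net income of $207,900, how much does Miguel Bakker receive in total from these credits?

Property Tax Rebate: income exceeds $197,700 by $10,200, which is 11 full-or-partial $1,000 increments; reduction = 11 × $250 = $2,750, leaving $445.
Child Tax Credit: $207,900 is below the $209,600 cutoff, so the full $5,125 applies.
Total: $445 + $5,125 = $5,570.

$5,570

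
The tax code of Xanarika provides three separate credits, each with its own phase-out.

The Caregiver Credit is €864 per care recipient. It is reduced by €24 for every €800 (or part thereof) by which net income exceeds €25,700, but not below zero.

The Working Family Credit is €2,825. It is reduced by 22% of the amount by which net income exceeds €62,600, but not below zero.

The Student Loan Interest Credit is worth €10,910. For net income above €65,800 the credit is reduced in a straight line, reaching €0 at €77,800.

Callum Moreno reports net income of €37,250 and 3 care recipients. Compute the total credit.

€15,967

Caregiver Credit: base = 3 × €864 = €2,592. income exceeds €25,700 by €11,550, which is 15 full-or-partial €800 increments; reduction = 15 × €24 = €360, leaving €2,232.
Working Family Credit: €37,250 is at or below the €62,600 threshold, so the full €2,825 applies.
Student Loan Interest Credit: €37,250 is at or below the €65,800 threshold, so the full €10,910 applies.
Total: €2,232 + €2,825 + €10,910 = €15,967.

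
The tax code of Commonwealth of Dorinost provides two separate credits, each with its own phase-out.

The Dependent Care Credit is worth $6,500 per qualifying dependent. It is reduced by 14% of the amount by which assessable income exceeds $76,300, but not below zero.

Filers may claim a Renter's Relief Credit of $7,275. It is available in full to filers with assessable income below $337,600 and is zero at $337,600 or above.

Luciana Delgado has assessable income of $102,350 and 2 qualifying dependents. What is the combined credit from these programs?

$16,628

Dependent Care Credit: base = 2 × $6,500 = $13,000. 14% of the $26,050 excess over $76,300 is $3,647; credit = $13,000 − $3,647 = $9,353.
Renter's Relief Credit: $102,350 is below the $337,600 cutoff, so the full $7,275 applies.
Total: $9,353 + $7,275 = $16,628.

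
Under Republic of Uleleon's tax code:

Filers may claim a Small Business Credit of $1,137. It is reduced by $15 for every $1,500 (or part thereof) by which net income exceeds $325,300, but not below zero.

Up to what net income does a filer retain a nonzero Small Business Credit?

After 75 increments the reduction is 75 × $15 = $1,125, leaving $12; one more increment wipes it out. Increment 75 ends at excess 75 × $1,500 = $112,500, so the highest qualifying income is $325,300 + $112,500 = $437,800.

$437,800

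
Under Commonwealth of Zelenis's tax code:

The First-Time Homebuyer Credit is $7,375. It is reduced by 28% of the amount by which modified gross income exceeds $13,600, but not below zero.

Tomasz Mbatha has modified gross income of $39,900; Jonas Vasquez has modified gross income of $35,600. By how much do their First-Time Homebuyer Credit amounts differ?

$1,204

Tomasz ($39,900): First-Time Homebuyer Credit: 28% of the $26,300 excess over $13,600 is $7,364; credit = $7,375 − $7,364 = $11.
Jonas ($35,600): First-Time Homebuyer Credit: 28% of the $22,000 excess over $13,600 is $6,160; credit = $7,375 − $6,160 = $1,215.
Difference: |$11 − $1,215| = $1,204.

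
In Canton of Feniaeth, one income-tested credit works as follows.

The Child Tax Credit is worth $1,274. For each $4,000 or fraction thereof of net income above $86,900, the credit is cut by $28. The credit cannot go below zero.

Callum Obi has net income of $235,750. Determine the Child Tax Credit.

$210

Child Tax Credit: income exceeds $86,900 by $148,850, which is 38 full-or-partial $4,000 increments; reduction = 38 × $28 = $1,064, leaving $210.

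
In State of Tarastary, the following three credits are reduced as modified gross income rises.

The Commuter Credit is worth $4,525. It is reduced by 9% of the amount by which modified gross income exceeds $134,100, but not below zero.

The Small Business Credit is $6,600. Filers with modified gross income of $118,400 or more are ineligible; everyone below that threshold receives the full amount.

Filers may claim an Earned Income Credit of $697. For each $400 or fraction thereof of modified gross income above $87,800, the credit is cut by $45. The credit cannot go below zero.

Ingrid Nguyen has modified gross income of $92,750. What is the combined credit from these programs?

Commuter Credit: $92,750 is at or below the $134,100 threshold, so the full $4,525 applies.
Small Business Credit: $92,750 is below the $118,400 cutoff, so the full $6,600 applies.
Earned Income Credit: income exceeds $87,800 by $4,950, which is 13 full-or-partial $400 increments; reduction = 13 × $45 = $585, leaving $112.
Total: $4,525 + $6,600 + $112 = $11,237.

$11,237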